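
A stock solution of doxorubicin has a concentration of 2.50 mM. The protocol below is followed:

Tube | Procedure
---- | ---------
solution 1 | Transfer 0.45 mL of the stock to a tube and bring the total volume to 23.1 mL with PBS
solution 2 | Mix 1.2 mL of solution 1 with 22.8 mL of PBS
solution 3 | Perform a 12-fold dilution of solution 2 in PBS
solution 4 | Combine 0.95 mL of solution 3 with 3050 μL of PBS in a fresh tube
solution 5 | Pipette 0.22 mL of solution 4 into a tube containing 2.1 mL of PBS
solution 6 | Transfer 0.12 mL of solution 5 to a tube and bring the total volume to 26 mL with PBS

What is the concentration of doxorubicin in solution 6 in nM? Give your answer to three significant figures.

0.0211 nM

Step 1: 0.45 mL brought to 23.1 mL → factor 23.1/0.45 = 51.333
Step 2: 1.2 mL + 22.8 mL = 24 mL total → factor 24/1.2 = 20
Step 3: 12-fold → factor 12
Step 4: 0.95 mL + 3050 μL = 4 mL total → factor 4/0.95 = 4.2105
Step 5: 0.22 mL + 2.1 mL = 2.32 mL total → factor 2.32/0.22 = 10.545
Step 6: 0.12 mL brought to 26 mL → factor 26/0.12 = 216.67
Overall dilution factor = 51.333 × 20 × 12 × 4.2105 × 10.545 × 216.67 = 1.1852 × 10^8
Final = 2.50 mM / 1.1852 × 10^8 = 2.109 × 10^-8 mM = 0.0211 nM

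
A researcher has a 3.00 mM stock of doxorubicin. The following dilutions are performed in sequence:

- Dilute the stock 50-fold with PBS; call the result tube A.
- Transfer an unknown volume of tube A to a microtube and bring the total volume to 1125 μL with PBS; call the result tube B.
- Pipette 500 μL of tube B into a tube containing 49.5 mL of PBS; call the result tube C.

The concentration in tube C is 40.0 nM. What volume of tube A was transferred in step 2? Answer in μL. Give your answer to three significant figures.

75.0 μL

Step 1: 50-fold → factor 50
Step 2: v brought to 1125 μL → factor = 1125 μL/v
Step 3: 500 μL + 49.5 mL = 50000 μL total → factor 50000/500 = 100
Product of known-step factors = 5000
Overall factor = 3.00 mM / (40.0 nM) = 75000
Step-2 factor = 75000 / 5000 = 15
v = 1125 μL / 15 = 75.0 μL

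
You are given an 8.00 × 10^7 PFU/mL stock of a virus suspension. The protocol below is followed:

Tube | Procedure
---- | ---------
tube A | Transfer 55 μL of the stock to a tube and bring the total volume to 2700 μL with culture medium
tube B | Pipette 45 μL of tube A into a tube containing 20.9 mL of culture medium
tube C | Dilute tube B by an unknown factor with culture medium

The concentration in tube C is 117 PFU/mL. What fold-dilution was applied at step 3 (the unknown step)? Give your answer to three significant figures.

29.9-fold

Step 1: 55 μL brought to 2700 μL → factor 2700/55 = 49.091
Step 2: 45 μL + 20.9 mL = 20945 μL total → factor 20945/45 = 465.44
Step 3: unknown factor x
Product of known-step factors = 22849
Overall factor = 8.00 × 10^7 PFU/mL / (117 PFU/mL) = 6.8376 × 10^5
x = 6.8376 × 10^5 / 22849 = 29.9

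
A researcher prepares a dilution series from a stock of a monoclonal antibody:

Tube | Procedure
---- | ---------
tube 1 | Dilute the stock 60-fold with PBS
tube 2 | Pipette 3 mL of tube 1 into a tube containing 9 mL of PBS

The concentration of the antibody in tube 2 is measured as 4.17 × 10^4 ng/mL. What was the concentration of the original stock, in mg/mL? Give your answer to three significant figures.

Step 1: 60-fold → factor 60
Step 2: 3 mL + 9 mL = 12 mL total → factor 12/3 = 4
Overall dilution factor = 60 × 4 = 240
Stock = 4.17 × 10^4 ng/mL × 240 = 1.001 × 10^7 ng/mL = 10.0 mg/mL

10.0 mg/mL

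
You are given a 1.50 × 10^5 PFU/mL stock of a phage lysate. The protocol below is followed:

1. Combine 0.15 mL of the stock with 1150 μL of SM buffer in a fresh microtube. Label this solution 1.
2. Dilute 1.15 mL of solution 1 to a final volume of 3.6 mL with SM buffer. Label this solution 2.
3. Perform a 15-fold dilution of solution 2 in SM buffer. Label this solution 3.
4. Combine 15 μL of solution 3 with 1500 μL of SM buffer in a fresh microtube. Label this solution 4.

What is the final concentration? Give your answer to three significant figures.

Step 1: 0.15 mL + 1150 μL = 1.3 mL total → factor 1.3/0.15 = 8.6667
Step 2: 1.15 mL brought to 3.6 mL → factor 3.6/1.15 = 3.1304
Step 3: 15-fold → factor 15
Step 4: 15 μL + 1500 μL = 1515 μL total → factor 1515/15 = 101
Overall dilution factor = 8.6667 × 3.1304 × 15 × 101 = 41103
Final = 1.50 × 10^5 PFU/mL / 41103 = 3.65 PFU/mL

3.65 PFU/mL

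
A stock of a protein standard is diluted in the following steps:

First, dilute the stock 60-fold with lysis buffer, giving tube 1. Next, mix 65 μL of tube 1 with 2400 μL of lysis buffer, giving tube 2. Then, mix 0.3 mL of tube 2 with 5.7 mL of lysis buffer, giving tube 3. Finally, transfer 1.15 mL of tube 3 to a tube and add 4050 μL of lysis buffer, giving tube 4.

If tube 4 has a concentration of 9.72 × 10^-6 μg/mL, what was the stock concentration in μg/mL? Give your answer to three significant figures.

Step 1: 60-fold → factor 60
Step 2: 65 μL + 2400 μL = 2465 μL total → factor 2465/65 = 37.923
Step 3: 0.3 mL + 5.7 mL = 6 mL total → factor 6/0.3 = 20
Step 4: 1.15 mL + 4050 μL = 5.2 mL total → factor 5.2/1.15 = 4.5217
Overall dilution factor = 60 × 37.923 × 20 × 4.5217 = 2.0577 × 10^5
Stock = 9.72 × 10^-6 μg/mL × 2.0577 × 10^5 = 2.00 μg/mL

2.00 μg/mL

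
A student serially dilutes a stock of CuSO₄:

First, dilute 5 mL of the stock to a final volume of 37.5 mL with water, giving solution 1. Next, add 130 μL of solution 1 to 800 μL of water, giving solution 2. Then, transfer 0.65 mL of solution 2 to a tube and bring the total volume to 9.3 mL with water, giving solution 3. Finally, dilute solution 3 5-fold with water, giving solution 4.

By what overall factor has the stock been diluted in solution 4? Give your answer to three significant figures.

3.84 × 10^3

Step 1: 5 mL brought to 37.5 mL → factor 37.5/5 = 7.5
Step 2: 130 μL + 800 μL = 930 μL total → factor 930/130 = 7.1538
Step 3: 0.65 mL brought to 9.3 mL → factor 9.3/0.65 = 14.308
Step 4: 5-fold → factor 5
Overall dilution factor = 7.5 × 7.1538 × 14.308 × 5 = 3838.3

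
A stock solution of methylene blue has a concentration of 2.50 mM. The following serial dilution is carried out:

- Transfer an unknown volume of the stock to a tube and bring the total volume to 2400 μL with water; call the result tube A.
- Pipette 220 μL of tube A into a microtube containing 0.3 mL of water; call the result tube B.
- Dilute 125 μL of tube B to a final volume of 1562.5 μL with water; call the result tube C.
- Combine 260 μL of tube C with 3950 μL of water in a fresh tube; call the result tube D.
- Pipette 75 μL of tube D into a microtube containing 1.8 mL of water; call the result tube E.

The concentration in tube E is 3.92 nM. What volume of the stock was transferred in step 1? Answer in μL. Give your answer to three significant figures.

45.0 μL

Step 1: v brought to 2400 μL → factor = 2400 μL/v
Step 2: 220 μL + 0.3 mL = 520 μL total → factor 520/220 = 2.3636
Step 3: 125 μL brought to 1562.5 μL → factor 1562.5/125 = 12.5
Step 4: 260 μL + 3950 μL = 4210 μL total → factor 4210/260 = 16.192
Step 5: 75 μL + 1.8 mL = 1875 μL total → factor 1875/75 = 25
Product of known-step factors = 11960
Overall factor = 2.50 mM / (3.92 nM) = 6.3776 × 10^5
Step-1 factor = 6.3776 × 10^5 / 11960 = 53.323
v = 2400 μL / 53.323 = 45.0 μL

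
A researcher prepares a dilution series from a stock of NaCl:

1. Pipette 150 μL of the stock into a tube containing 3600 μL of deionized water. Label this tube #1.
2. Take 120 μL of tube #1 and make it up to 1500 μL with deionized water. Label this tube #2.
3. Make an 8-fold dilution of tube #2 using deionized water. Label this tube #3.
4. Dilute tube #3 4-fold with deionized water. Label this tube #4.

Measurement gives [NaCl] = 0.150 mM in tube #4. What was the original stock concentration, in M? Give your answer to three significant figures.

1.50 M

Step 1: 150 μL + 3600 μL = 3750 μL total → factor 3750/150 = 25
Step 2: 120 μL brought to 1500 μL → factor 1500/120 = 12.5
Step 3: 8-fold → factor 8
Step 4: 4-fold → factor 4
Overall dilution factor = 25 × 12.5 × 8 × 4 = 10000
Stock = 0.150 mM × 10000 = 1500 mM = 1.50 M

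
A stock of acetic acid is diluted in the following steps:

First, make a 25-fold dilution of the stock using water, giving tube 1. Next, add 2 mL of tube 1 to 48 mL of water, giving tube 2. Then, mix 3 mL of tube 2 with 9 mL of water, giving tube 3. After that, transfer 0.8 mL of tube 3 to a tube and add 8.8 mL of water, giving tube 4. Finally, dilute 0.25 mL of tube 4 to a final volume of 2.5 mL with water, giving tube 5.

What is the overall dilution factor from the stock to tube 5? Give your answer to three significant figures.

Step 1: 25-fold → factor 25
Step 2: 2 mL + 48 mL = 50 mL total → factor 50/2 = 25
Step 3: 3 mL + 9 mL = 12 mL total → factor 12/3 = 4
Step 4: 0.8 mL + 8.8 mL = 9.6 mL total → factor 9.6/0.8 = 12
Step 5: 0.25 mL brought to 2.5 mL → factor 2.5/0.25 = 10
Overall dilution factor = 25 × 25 × 4 × 12 × 10 = 3 × 10^5

3.00 × 10^5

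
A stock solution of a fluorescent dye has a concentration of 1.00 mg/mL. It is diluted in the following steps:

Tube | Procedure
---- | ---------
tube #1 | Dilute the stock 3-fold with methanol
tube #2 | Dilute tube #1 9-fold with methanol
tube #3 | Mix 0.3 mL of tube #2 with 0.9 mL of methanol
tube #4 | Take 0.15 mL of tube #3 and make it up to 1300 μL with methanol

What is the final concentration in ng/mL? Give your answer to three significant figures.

Step 1: 3-fold → factor 3
Step 2: 9-fold → factor 9
Step 3: 0.3 mL + 0.9 mL = 1.2 mL total → factor 1.2/0.3 = 4
Step 4: 0.15 mL brought to 1300 μL → factor 1.3/0.15 = 8.6667
Overall dilution factor = 3 × 9 × 4 × 8.6667 = 936
Final = 1.00 mg/mL / 936 = 0.001068 mg/mL = 1.07 × 10^3 ng/mL

1.07 × 10^3 ng/mL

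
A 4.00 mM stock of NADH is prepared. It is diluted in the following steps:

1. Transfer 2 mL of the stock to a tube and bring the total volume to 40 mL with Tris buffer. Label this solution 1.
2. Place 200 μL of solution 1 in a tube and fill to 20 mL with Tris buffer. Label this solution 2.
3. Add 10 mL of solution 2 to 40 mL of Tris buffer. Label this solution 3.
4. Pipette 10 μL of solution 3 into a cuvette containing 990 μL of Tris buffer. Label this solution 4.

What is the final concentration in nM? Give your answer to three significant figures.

4.00 nM

Step 1: 2 mL brought to 40 mL → factor 40/2 = 20
Step 2: 200 μL brought to 20 mL → factor 20000/200 = 100
Step 3: 10 mL + 40 mL = 50 mL total → factor 50/10 = 5
Step 4: 10 μL + 990 μL = 1000 μL total → factor 1000/10 = 100
Overall dilution factor = 20 × 100 × 5 × 100 = 1 × 10^6
Final = 4.00 mM / 1 × 10^6 = 4.000 × 10^-6 mM = 4.00 nM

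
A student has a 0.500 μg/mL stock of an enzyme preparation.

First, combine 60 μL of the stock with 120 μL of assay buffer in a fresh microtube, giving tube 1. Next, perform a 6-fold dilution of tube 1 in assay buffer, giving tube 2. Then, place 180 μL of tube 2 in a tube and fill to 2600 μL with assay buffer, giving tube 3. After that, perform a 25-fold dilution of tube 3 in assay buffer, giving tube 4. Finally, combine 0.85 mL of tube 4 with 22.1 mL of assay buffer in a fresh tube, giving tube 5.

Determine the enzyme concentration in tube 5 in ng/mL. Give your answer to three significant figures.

Step 1: 60 μL + 120 μL = 180 μL total → factor 180/60 = 3
Step 2: 6-fold → factor 6
Step 3: 180 μL brought to 2600 μL → factor 2600/180 = 14.444
Step 4: 25-fold → factor 25
Step 5: 0.85 mL + 22.1 mL = 22.95 mL total → factor 22.95/0.85 = 27
Overall dilution factor = 3 × 6 × 14.444 × 25 × 27 = 1.755 × 10^5
Final = 0.500 μg/mL / 1.755 × 10^5 = 2.849 × 10^-6 μg/mL = 0.00285 ng/mL

0.00285 ng/mL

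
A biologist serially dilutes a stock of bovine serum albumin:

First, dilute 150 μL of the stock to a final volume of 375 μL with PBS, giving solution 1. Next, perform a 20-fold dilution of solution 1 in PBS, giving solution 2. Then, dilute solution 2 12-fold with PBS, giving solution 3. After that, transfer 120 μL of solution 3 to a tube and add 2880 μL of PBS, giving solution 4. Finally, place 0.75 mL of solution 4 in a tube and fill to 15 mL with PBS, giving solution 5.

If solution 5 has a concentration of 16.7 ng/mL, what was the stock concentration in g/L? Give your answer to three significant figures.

5.01 g/L

Step 1: 150 μL brought to 375 μL → factor 375/150 = 2.5
Step 2: 20-fold → factor 20
Step 3: 12-fold → factor 12
Step 4: 120 μL + 2880 μL = 3000 μL total → factor 3000/120 = 25
Step 5: 0.75 mL brought to 15 mL → factor 15/0.75 = 20
Overall dilution factor = 2.5 × 20 × 12 × 25 × 20 = 3 × 10^5
Stock = 16.7 ng/mL × 3 × 10^5 = 5.010 × 10^6 ng/mL = 5.01 g/L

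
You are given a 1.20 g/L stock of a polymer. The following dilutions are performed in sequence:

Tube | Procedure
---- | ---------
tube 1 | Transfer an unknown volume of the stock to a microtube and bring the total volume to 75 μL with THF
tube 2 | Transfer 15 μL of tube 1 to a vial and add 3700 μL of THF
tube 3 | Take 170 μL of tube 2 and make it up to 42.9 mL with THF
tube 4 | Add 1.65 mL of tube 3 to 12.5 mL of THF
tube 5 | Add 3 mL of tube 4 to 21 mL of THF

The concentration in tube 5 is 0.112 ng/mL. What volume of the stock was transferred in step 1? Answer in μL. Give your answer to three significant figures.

Step 1: v brought to 75 μL → factor = 75 μL/v
Step 2: 15 μL + 3700 μL = 3715 μL total → factor 3715/15 = 247.67
Step 3: 170 μL brought to 42.9 mL → factor 42900/170 = 252.35
Step 4: 1.65 mL + 12.5 mL = 14.15 mL total → factor 14.15/1.65 = 8.5758
Step 5: 3 mL + 21 mL = 24 mL total → factor 24/3 = 8
Product of known-step factors = 4.2878 × 10^6
Overall factor = 1.20 g/L / (0.112 ng/mL) = 1.0714 × 10^7
Step-1 factor = 1.0714 × 10^7 / 4.2878 × 10^6 = 2.4988
v = 75 μL / 2.4988 = 30.0 μL

30.0 μL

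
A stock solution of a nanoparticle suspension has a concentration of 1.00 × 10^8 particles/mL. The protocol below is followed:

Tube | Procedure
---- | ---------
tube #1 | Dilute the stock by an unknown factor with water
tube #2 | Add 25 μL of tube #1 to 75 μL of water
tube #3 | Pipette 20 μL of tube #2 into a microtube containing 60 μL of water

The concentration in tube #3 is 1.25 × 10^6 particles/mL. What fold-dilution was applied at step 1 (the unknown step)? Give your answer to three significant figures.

5.00-fold

Step 1: unknown factor x
Step 2: 25 μL + 75 μL = 100 μL total → factor 100/25 = 4
Step 3: 20 μL + 60 μL = 80 μL total → factor 80/20 = 4
Product of known-step factors = 16
Overall factor = 1.00 × 10^8 particles/mL / (1.25 × 10^6 particles/mL) = 80
x = 80 / 16 = 5.00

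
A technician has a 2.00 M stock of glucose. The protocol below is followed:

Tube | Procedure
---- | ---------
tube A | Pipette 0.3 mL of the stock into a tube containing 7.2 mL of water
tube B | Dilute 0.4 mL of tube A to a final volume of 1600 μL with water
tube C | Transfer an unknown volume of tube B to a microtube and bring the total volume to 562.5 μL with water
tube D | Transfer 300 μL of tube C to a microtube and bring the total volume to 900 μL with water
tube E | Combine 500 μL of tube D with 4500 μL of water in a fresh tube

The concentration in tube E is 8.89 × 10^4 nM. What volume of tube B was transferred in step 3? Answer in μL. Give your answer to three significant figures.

Step 1: 0.3 mL + 7.2 mL = 7.5 mL total → factor 7.5/0.3 = 25
Step 2: 0.4 mL brought to 1600 μL → factor 1.6/0.4 = 4
Step 3: v brought to 562.5 μL → factor = 562.5 μL/v
Step 4: 300 μL brought to 900 μL → factor 900/300 = 3
Step 5: 500 μL + 4500 μL = 5000 μL total → factor 5000/500 = 10
Product of known-step factors = 3000
Overall factor = 2.00 M / (8.89 × 10^4 nM) = 22497
Step-3 factor = 22497 / 3000 = 7.4991
v = 562.5 μL / 7.4991 = 75.0 μL

75.0 μL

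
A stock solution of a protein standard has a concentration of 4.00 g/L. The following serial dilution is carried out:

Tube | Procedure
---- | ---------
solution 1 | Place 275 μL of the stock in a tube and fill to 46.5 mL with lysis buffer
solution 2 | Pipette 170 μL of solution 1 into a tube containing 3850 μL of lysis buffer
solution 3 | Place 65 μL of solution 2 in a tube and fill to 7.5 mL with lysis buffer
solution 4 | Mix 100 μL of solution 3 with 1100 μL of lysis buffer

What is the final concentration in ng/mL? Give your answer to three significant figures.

Step 1: 275 μL brought to 46.5 mL → factor 46500/275 = 169.09
Step 2: 170 μL + 3850 μL = 4020 μL total → factor 4020/170 = 23.647
Step 3: 65 μL brought to 7.5 mL → factor 7500/65 = 115.38
Step 4: 100 μL + 1100 μL = 1200 μL total → factor 1200/100 = 12
Overall dilution factor = 169.09 × 23.647 × 115.38 × 12 = 5.5364 × 10^6
Final = 4.00 g/L / 5.5364 × 10^6 = 7.225 × 10^-7 g/L = 0.722 ng/mL

0.722 ng/mL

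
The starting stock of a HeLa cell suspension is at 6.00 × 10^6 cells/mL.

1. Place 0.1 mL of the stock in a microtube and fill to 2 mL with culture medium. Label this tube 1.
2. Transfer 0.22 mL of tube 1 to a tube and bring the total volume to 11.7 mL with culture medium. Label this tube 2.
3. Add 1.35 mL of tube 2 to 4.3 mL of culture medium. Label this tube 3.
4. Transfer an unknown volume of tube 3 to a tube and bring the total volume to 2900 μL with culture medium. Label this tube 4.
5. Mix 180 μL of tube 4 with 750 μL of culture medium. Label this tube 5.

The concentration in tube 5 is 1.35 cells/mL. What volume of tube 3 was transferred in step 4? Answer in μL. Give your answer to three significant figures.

Step 1: 0.1 mL brought to 2 mL → factor 2/0.1 = 20
Step 2: 0.22 mL brought to 11.7 mL → factor 11.7/0.22 = 53.182
Step 3: 1.35 mL + 4.3 mL = 5.65 mL total → factor 5.65/1.35 = 4.1852
Step 4: v brought to 2900 μL → factor = 2900 μL/v
Step 5: 180 μL + 750 μL = 930 μL total → factor 930/180 = 5.1667
Product of known-step factors = 22999
Overall factor = 6.00 × 10^6 cells/mL / (1.35 cells/mL) = 4.4444 × 10^6
Step-4 factor = 4.4444 × 10^6 / 22999 = 193.24
v = 2900 μL / 193.24 = 15.0 μL

15.0 μL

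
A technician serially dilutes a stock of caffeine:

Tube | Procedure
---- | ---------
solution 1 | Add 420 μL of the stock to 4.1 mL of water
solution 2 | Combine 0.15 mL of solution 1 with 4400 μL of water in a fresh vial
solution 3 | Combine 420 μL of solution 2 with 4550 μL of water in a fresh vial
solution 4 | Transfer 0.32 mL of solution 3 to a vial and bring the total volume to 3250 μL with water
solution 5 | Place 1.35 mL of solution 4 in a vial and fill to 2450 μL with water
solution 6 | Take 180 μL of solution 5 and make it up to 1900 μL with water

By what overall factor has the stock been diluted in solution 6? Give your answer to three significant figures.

7.52 × 10^5

Step 1: 420 μL + 4.1 mL = 4520 μL total → factor 4520/420 = 10.762
Step 2: 0.15 mL + 4400 μL = 4.55 mL total → factor 4.55/0.15 = 30.333
Step 3: 420 μL + 4550 μL = 4970 μL total → factor 4970/420 = 11.833
Step 4: 0.32 mL brought to 3250 μL → factor 3.25/0.32 = 10.156
Step 5: 1.35 mL brought to 2450 μL → factor 2.45/1.35 = 1.8148
Step 6: 180 μL brought to 1900 μL → factor 1900/180 = 10.556
Overall dilution factor = 10.762 × 30.333 × 11.833 × 10.156 × 1.8148 × 10.556 = 7.5156 × 10^5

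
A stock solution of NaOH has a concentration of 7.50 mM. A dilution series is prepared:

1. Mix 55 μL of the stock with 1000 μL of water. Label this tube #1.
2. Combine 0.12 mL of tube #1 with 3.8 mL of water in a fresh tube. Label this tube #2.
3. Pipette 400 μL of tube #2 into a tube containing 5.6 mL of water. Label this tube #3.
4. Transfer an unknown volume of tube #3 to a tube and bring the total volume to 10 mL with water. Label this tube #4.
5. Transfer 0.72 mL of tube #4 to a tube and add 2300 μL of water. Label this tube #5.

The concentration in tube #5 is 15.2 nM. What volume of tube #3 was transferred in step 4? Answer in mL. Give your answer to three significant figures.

Step 1: 55 μL + 1000 μL = 1055 μL total → factor 1055/55 = 19.182
Step 2: 0.12 mL + 3.8 mL = 3.92 mL total → factor 3.92/0.12 = 32.667
Step 3: 400 μL + 5.6 mL = 6000 μL total → factor 6000/400 = 15
Step 4: v brought to 10 mL → factor = 10 mL/v
Step 5: 0.72 mL + 2300 μL = 3.02 mL total → factor 3.02/0.72 = 4.1944
Product of known-step factors = 39424
Overall factor = 7.50 mM / (15.2 nM) = 4.9342 × 10^5
Step-4 factor = 4.9342 × 10^5 / 39424 = 12.516
v = 10 mL / 12.516 = 0.799 mL

0.799 mL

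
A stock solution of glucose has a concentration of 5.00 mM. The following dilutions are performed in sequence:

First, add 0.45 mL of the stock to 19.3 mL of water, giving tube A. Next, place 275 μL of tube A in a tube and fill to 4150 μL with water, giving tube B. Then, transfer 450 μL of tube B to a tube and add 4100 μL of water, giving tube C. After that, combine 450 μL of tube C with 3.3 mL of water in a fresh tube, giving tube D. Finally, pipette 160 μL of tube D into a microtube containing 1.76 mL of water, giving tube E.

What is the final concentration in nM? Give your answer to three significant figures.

Step 1: 0.45 mL + 19.3 mL = 19.75 mL total → factor 19.75/0.45 = 43.889
Step 2: 275 μL brought to 4150 μL → factor 4150/275 = 15.091
Step 3: 450 μL + 4100 μL = 4550 μL total → factor 4550/450 = 10.111
Step 4: 450 μL + 3.3 mL = 3750 μL total → factor 3750/450 = 8.3333
Step 5: 160 μL + 1.76 mL = 1920 μL total → factor 1920/160 = 12
Overall dilution factor = 43.889 × 15.091 × 10.111 × 8.3333 × 12 = 6.6968 × 10^5
Final = 5.00 mM / 6.6968 × 10^5 = 7.466 × 10^-6 mM = 7.47 nM

7.47 nM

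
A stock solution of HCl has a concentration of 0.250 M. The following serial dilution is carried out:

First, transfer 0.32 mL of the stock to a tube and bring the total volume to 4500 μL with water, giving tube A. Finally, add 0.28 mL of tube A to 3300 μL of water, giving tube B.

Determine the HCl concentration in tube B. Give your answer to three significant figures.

0.00139 M

Step 1: 0.32 mL brought to 4500 μL → factor 4.5/0.32 = 14.062
Step 2: 0.28 mL + 3300 μL = 3.58 mL total → factor 3.58/0.28 = 12.786
Overall dilution factor = 14.062 × 12.786 = 179.8
Final = 0.250 M / 179.8 = 0.00139 M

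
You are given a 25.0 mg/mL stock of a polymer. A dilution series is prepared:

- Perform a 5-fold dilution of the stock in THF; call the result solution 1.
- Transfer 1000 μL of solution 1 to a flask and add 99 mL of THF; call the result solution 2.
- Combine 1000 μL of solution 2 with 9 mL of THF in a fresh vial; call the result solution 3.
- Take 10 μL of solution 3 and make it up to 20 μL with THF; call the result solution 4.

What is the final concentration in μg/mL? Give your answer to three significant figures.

2.50 μg/mL

Step 1: 5-fold → factor 5
Step 2: 1000 μL + 99 mL = 1 × 10^5 μL total → factor 1 × 10^5/1000 = 100
Step 3: 1000 μL + 9 mL = 10000 μL total → factor 10000/1000 = 10
Step 4: 10 μL brought to 20 μL → factor 20/10 = 2
Overall dilution factor = 5 × 100 × 10 × 2 = 10000
Final = 25.0 mg/mL / 10000 = 0.002500 mg/mL = 2.50 μg/mL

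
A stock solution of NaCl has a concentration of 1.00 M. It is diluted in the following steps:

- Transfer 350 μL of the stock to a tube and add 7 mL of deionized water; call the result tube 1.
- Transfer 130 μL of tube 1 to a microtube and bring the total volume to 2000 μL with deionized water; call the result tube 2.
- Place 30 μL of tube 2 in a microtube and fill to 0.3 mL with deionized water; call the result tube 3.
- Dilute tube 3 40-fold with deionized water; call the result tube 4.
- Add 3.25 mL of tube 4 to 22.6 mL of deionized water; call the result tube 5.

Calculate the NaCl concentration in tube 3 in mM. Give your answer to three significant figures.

Step 1: 350 μL + 7 mL = 7350 μL total → factor 7350/350 = 21
Step 2: 130 μL brought to 2000 μL → factor 2000/130 = 15.385
Step 3: 30 μL brought to 0.3 mL → factor 300/30 = 10
Dilution factor through tube 3 = 21 × 15.385 × 10 = 3230.8
[tube 3] = 1.00 M / 3230.8 = 0.0003095 M = 0.310 mM

0.310 mM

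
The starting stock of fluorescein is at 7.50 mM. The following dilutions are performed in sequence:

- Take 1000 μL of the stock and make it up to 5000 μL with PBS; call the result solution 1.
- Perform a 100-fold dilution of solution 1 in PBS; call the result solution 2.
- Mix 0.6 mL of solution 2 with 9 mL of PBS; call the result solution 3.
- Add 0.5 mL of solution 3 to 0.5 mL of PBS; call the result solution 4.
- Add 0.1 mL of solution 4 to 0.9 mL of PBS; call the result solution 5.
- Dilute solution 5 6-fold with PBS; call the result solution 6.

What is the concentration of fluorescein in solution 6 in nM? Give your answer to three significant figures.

7.81 nM

Step 1: 1000 μL brought to 5000 μL → factor 5000/1000 = 5
Step 2: 100-fold → factor 100
Step 3: 0.6 mL + 9 mL = 9.6 mL total → factor 9.6/0.6 = 16
Step 4: 0.5 mL + 0.5 mL = 1 mL total → factor 1/0.5 = 2
Step 5: 0.1 mL + 0.9 mL = 1 mL total → factor 1/0.1 = 10
Step 6: 6-fold → factor 6
Overall dilution factor = 5 × 100 × 16 × 2 × 10 × 6 = 9.6 × 10^5
Final = 7.50 mM / 9.6 × 10^5 = 7.813 × 10^-6 mM = 7.81 nM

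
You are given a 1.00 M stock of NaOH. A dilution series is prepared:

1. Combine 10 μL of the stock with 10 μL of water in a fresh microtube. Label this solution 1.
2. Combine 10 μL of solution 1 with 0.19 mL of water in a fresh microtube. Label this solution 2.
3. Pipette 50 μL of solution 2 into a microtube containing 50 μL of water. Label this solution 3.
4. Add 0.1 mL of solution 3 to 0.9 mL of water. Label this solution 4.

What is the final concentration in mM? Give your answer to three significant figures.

1.25 mM

Step 1: 10 μL + 10 μL = 20 μL total → factor 20/10 = 2
Step 2: 10 μL + 0.19 mL = 200 μL total → factor 200/10 = 20
Step 3: 50 μL + 50 μL = 100 μL total → factor 100/50 = 2
Step 4: 0.1 mL + 0.9 mL = 1 mL total → factor 1/0.1 = 10
Overall dilution factor = 2 × 20 × 2 × 10 = 800
Final = 1.00 M / 800 = 0.001250 M = 1.25 mM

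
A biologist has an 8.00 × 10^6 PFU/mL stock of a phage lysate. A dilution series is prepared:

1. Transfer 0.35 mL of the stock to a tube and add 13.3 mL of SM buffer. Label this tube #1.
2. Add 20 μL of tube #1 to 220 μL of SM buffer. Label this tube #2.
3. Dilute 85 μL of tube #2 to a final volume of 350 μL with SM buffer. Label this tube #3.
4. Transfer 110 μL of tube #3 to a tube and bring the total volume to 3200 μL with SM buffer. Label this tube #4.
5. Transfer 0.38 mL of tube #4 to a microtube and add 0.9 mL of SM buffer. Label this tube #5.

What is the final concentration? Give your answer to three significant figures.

Step 1: 0.35 mL + 13.3 mL = 13.65 mL total → factor 13.65/0.35 = 39
Step 2: 20 μL + 220 μL = 240 μL total → factor 240/20 = 12
Step 3: 85 μL brought to 350 μL → factor 350/85 = 4.1176
Step 4: 110 μL brought to 3200 μL → factor 3200/110 = 29.091
Step 5: 0.38 mL + 0.9 mL = 1.28 mL total → factor 1.28/0.38 = 3.3684
Overall dilution factor = 39 × 12 × 4.1176 × 29.091 × 3.3684 = 1.8883 × 10^5
Final = 8.00 × 10^6 PFU/mL / 1.8883 × 10^5 = 42.4 PFU/mL

42.4 PFU/mL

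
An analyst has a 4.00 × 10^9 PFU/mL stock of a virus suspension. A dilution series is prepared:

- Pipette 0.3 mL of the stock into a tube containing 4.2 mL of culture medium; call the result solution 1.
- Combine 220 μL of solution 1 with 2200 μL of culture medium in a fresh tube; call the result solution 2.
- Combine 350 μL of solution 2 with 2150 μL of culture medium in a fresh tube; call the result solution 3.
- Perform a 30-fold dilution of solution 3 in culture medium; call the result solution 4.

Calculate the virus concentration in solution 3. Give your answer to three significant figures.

3.39 × 10^6 PFU/mL

Step 1: 0.3 mL + 4.2 mL = 4.5 mL total → factor 4.5/0.3 = 15
Step 2: 220 μL + 2200 μL = 2420 μL total → factor 2420/220 = 11
Step 3: 350 μL + 2150 μL = 2500 μL total → factor 2500/350 = 7.1429
Dilution factor through solution 3 = 15 × 11 × 7.1429 = 1178.6
[solution 3] = 4.00 × 10^9 PFU/mL / 1178.6 = 3.39 × 10^6 PFU/mL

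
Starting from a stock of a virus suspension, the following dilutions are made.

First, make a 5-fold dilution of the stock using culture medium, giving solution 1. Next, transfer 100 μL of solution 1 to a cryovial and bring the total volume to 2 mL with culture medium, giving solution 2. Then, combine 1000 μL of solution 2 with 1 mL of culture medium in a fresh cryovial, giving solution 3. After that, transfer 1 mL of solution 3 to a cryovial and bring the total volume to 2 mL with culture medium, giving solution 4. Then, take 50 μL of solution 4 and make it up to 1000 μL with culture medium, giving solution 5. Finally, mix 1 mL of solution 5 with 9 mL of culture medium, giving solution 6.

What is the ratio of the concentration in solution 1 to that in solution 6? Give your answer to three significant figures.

Step 1: 5-fold → factor 5
Step 2: 100 μL brought to 2 mL → factor 2000/100 = 20
Step 3: 1000 μL + 1 mL = 2000 μL total → factor 2000/1000 = 2
Step 4: 1 mL brought to 2 mL → factor 2/1 = 2
Step 5: 50 μL brought to 1000 μL → factor 1000/50 = 20
Step 6: 1 mL + 9 mL = 10 mL total → factor 10/1 = 10
Dilution factor to solution 1 = 5; to solution 6 = 80000
[solution 1]/[solution 6] = (factor to solution 6)/(factor to solution 1) = 80000/5 = 1.60 × 10^4

1.60 × 10^4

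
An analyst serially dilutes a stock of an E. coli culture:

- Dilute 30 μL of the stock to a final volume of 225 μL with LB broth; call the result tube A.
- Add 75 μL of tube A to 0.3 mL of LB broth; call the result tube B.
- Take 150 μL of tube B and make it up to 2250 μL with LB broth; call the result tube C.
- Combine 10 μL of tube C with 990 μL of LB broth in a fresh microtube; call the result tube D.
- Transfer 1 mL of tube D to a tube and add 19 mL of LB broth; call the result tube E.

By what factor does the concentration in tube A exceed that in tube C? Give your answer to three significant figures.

Step 1: 30 μL brought to 225 μL → factor 225/30 = 7.5
Step 2: 75 μL + 0.3 mL = 375 μL total → factor 375/75 = 5
Step 3: 150 μL brought to 2250 μL → factor 2250/150 = 15
Dilution factor to tube A = 7.5; to tube C = 562.5
[tube A]/[tube C] = (factor to tube C)/(factor to tube A) = 562.5/7.5 = 75.0

75.0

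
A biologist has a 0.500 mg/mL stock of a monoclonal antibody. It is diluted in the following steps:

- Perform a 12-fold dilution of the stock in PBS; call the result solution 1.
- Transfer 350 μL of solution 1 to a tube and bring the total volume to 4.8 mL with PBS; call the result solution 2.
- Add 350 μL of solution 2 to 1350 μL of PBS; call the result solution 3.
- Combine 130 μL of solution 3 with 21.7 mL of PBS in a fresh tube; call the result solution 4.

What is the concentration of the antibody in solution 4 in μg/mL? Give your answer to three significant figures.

Step 1: 12-fold → factor 12
Step 2: 350 μL brought to 4.8 mL → factor 4800/350 = 13.714
Step 3: 350 μL + 1350 μL = 1700 μL total → factor 1700/350 = 4.8571
Step 4: 130 μL + 21.7 mL = 21830 μL total → factor 21830/130 = 167.92
Overall dilution factor = 12 × 13.714 × 4.8571 × 167.92 = 1.3423 × 10^5
Final = 0.500 mg/mL / 1.3423 × 10^5 = 3.725 × 10^-6 mg/mL = 0.00372 μg/mL

0.00372 μg/mL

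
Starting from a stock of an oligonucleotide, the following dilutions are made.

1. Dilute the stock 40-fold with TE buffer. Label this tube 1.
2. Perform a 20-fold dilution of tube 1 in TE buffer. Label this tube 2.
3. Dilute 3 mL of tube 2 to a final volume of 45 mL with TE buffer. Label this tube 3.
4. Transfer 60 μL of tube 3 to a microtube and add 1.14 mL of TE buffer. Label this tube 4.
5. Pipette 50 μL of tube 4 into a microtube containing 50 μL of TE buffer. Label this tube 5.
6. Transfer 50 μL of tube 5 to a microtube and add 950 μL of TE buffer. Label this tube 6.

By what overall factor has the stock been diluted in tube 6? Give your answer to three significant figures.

Step 1: 40-fold → factor 40
Step 2: 20-fold → factor 20
Step 3: 3 mL brought to 45 mL → factor 45/3 = 15
Step 4: 60 μL + 1.14 mL = 1200 μL total → factor 1200/60 = 20
Step 5: 50 μL + 50 μL = 100 μL total → factor 100/50 = 2
Step 6: 50 μL + 950 μL = 1000 μL total → factor 1000/50 = 20
Overall dilution factor = 40 × 20 × 15 × 20 × 2 × 20 = 9.6 × 10^6

9.60 × 10^6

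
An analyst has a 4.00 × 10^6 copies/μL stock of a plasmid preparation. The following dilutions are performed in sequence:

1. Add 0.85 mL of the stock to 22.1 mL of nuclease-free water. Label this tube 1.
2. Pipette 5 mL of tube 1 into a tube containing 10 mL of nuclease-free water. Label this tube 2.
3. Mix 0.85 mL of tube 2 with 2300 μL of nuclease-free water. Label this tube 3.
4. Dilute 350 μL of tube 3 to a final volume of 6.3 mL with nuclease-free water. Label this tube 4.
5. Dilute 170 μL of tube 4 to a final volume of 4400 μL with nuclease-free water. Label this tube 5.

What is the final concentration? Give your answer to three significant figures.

Step 1: 0.85 mL + 22.1 mL = 22.95 mL total → factor 22.95/0.85 = 27
Step 2: 5 mL + 10 mL = 15 mL total → factor 15/5 = 3
Step 3: 0.85 mL + 2300 μL = 3.15 mL total → factor 3.15/0.85 = 3.7059
Step 4: 350 μL brought to 6.3 mL → factor 6300/350 = 18
Step 5: 170 μL brought to 4400 μL → factor 4400/170 = 25.882
Overall dilution factor = 27 × 3 × 3.7059 × 18 × 25.882 = 1.3985 × 10^5
Final = 4.00 × 10^6 copies/μL / 1.3985 × 10^5 = 28.6 copies/μL

28.6 copies/μL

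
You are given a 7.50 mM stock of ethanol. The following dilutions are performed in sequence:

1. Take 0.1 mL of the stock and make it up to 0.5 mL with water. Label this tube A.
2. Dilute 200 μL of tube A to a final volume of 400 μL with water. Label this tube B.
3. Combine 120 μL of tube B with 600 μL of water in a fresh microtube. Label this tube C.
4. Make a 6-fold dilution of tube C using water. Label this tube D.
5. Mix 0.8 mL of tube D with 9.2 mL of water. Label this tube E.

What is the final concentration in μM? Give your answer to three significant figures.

Step 1: 0.1 mL brought to 0.5 mL → factor 0.5/0.1 = 5
Step 2: 200 μL brought to 400 μL → factor 400/200 = 2
Step 3: 120 μL + 600 μL = 720 μL total → factor 720/120 = 6
Step 4: 6-fold → factor 6
Step 5: 0.8 mL + 9.2 mL = 10 mL total → factor 10/0.8 = 12.5
Overall dilution factor = 5 × 2 × 6 × 6 × 12.5 = 4500
Final = 7.50 mM / 4500 = 0.001667 mM = 1.67 μM

1.67 μM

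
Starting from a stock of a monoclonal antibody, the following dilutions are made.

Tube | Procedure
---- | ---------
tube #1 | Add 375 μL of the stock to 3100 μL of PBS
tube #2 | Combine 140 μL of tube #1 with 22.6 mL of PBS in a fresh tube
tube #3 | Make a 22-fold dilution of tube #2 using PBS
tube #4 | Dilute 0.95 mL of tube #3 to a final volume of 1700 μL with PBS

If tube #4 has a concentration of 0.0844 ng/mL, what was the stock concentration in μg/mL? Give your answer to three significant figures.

5.00 μg/mL

Step 1: 375 μL + 3100 μL = 3475 μL total → factor 3475/375 = 9.2667
Step 2: 140 μL + 22.6 mL = 22740 μL total → factor 22740/140 = 162.43
Step 3: 22-fold → factor 22
Step 4: 0.95 mL brought to 1700 μL → factor 1.7/0.95 = 1.7895
Overall dilution factor = 9.2667 × 162.43 × 22 × 1.7895 = 59256
Stock = 0.0844 ng/mL × 59256 = 5001 ng/mL = 5.00 μg/mL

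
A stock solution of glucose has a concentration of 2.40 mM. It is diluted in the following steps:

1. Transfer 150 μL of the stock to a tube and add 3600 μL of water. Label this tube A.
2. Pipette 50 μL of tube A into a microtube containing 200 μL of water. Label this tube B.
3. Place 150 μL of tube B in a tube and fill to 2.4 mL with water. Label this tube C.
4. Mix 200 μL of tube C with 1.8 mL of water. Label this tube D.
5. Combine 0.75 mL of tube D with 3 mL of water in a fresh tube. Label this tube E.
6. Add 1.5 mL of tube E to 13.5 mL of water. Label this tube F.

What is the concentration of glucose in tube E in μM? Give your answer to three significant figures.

Step 1: 150 μL + 3600 μL = 3750 μL total → factor 3750/150 = 25
Step 2: 50 μL + 200 μL = 250 μL total → factor 250/50 = 5
Step 3: 150 μL brought to 2.4 mL → factor 2400/150 = 16
Step 4: 200 μL + 1.8 mL = 2000 μL total → factor 2000/200 = 10
Step 5: 0.75 mL + 3 mL = 3.75 mL total → factor 3.75/0.75 = 5
Dilution factor through tube E = 25 × 5 × 16 × 10 × 5 = 1 × 10^5
[tube E] = 2.40 mM / 1 × 10^5 = 2.400 × 10^-5 mM = 0.0240 μM

0.0240 μM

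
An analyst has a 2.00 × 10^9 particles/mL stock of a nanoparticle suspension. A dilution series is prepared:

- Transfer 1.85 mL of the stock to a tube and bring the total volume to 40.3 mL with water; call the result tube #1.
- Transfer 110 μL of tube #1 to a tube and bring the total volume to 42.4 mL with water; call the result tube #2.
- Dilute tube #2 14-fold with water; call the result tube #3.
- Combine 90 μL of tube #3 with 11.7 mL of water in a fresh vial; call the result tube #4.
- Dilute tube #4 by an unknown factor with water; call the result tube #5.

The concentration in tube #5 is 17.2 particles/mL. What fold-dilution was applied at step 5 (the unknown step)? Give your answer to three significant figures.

Step 1: 1.85 mL brought to 40.3 mL → factor 40.3/1.85 = 21.784
Step 2: 110 μL brought to 42.4 mL → factor 42400/110 = 385.45
Step 3: 14-fold → factor 14
Step 4: 90 μL + 11.7 mL = 11790 μL total → factor 11790/90 = 131
Step 5: unknown factor x
Product of known-step factors = 1.5399 × 10^7
Overall factor = 2.00 × 10^9 particles/mL / (17.2 particles/mL) = 1.1628 × 10^8
x = 1.1628 × 10^8 / 1.5399 × 10^7 = 7.55

7.55-fold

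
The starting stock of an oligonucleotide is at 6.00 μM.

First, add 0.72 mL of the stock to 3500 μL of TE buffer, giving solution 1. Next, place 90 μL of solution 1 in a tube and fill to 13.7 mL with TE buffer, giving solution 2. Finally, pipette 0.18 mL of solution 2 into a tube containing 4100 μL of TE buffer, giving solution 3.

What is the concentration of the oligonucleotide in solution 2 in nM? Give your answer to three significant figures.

Step 1: 0.72 mL + 3500 μL = 4.22 mL total → factor 4.22/0.72 = 5.8611
Step 2: 90 μL brought to 13.7 mL → factor 13700/90 = 152.22
Dilution factor through solution 2 = 5.8611 × 152.22 = 892.19
[solution 2] = 6.00 μM / 892.19 = 0.006725 μM = 6.73 nM

6.73 nM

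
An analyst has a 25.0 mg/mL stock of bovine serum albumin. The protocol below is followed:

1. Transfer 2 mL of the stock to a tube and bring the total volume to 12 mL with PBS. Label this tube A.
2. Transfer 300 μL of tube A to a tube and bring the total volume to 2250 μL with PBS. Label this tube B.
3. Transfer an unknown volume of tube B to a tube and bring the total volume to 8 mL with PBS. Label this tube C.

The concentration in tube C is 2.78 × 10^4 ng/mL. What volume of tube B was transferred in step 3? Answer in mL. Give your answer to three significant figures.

Step 1: 2 mL brought to 12 mL → factor 12/2 = 6
Step 2: 300 μL brought to 2250 μL → factor 2250/300 = 7.5
Step 3: v brought to 8 mL → factor = 8 mL/v
Product of known-step factors = 45
Overall factor = 25.0 mg/mL / (2.78 × 10^4 ng/mL) = 899.28
Step-3 factor = 899.28 / 45 = 19.984
v = 8 mL / 19.984 = 0.400 mL

0.400 mL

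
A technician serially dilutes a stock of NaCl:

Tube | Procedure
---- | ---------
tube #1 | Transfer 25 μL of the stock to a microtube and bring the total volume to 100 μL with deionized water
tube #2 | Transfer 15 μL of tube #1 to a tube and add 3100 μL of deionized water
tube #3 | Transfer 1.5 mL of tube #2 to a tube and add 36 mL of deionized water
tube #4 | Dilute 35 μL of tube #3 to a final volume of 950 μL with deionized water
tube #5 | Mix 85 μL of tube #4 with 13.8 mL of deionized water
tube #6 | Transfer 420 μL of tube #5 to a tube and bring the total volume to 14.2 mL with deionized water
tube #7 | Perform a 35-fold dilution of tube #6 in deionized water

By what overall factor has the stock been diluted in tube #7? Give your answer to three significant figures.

Step 1: 25 μL brought to 100 μL → factor 100/25 = 4
Step 2: 15 μL + 3100 μL = 3115 μL total → factor 3115/15 = 207.67
Step 3: 1.5 mL + 36 mL = 37.5 mL total → factor 37.5/1.5 = 25
Step 4: 35 μL brought to 950 μL → factor 950/35 = 27.143
Step 5: 85 μL + 13.8 mL = 13885 μL total → factor 13885/85 = 163.35
Step 6: 420 μL brought to 14.2 mL → factor 14200/420 = 33.81
Step 7: 35-fold → factor 35
Overall dilution factor = 4 × 207.67 × 25 × 27.143 × 163.35 × 33.81 × 35 = 1.0896 × 10^11

1.09 × 10^11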